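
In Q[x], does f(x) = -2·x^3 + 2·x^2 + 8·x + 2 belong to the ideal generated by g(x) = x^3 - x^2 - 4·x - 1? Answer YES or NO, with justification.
In Q[x] the ideal (g) consists of all multiples of g, so f ∈ (g) iff g | f, i.e. iff the remainder of f on division by g is 0. Divide f by g (g is monic, so eliminate the leading term of the running remainder at each step):
  leading term -2·x^3: subtract (-2)·g(x) = -2·x^3 + 2·x^2 + 8·x + 2, leaving 0
The remainder is 0, so f(x) = g(x) · h(x) with h(x) = -2. Hence g | f, i.e. f ∈ (g).

Final answer: YES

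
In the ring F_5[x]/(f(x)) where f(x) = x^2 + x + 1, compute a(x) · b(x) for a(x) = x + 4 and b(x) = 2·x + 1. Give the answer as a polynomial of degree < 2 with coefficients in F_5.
a · b ≡ 2·x + 2 (mod f(x))

Multiply as integer polynomials: a · b = 2·x^2 + 9·x + 4. Reducing coefficients mod 5: a · b ≡ 2·x^2 + 4·x + 4. Now divide by f(x) = x^2 + x + 1 in F_5[x], eliminating the leading term at each step:
  leading term 2·x^2: subtract (2)·f(x) = 2·x^2 + 2·x + 2, leaving 2·x + 2 (coefficients mod 5)
The degree is now < 2, so this is the remainder. Hence a · b ≡ 2·x + 2 in F_5[x]/(f).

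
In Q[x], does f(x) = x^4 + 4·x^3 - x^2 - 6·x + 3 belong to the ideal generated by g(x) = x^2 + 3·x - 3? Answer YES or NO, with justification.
YES

In Q[x] the ideal (g) consists of all multiples of g, so f ∈ (g) iff g | f, i.e. iff the remainder of f on division by g is 0. Divide f by g (g is monic, so eliminate the leading term of the running remainder at each step):
  leading term x^4: subtract (x^2)·g(x) = x^4 + 3·x^3 - 3·x^2, leaving x^3 + 2·x^2 - 6·x + 3
  leading term x^3: subtract (x)·g(x) = x^3 + 3·x^2 - 3·x, leaving -x^2 - 3·x + 3
  leading term -x^2: subtract (-1)·g(x) = -x^2 - 3·x + 3, leaving 0
The remainder is 0, so f(x) = g(x) · h(x) with h(x) = x^2 + x - 1. Hence g | f, i.e. f ∈ (g).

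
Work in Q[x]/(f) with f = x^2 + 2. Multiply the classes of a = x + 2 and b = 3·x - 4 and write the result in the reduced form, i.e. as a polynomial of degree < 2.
a · b ≡ 2·x - 14 (mod f(x))

First multiply in Q[x] without reducing: a · b = 3·x^2 + 2·x - 8. Now divide by f(x) = x^2 + 2, eliminating the leading term at each step:
  leading term 3·x^2: subtract (3)·f(x) = 3·x^2 + 6, leaving 2·x - 14
The degree is now < 2, so this is the remainder. Hence a · b ≡ 2·x - 14 in Q[x]/(f).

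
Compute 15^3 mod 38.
31

Use repeated squaring. Binary(3) = 11. Walk through the bits of the exponent 3 left-to-right: at each bit after the leading one, square the running value, then multiply by 15 if the bit is 1 (always reducing mod 38):
  bit 1 = 1 (leading): start with 15.
  bit 2 = 1: square 15^2 = 225 ≡ 35; bit is 1, so multiply 35·15 = 525 ≡ 31 (mod 38).
Final value: 15^3 ≡ 31 (mod 38).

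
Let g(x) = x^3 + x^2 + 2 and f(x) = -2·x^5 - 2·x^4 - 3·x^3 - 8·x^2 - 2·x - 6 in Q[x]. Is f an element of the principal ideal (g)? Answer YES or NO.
NO

In Q[x] the ideal (g) consists of all multiples of g, so f ∈ (g) iff g | f, i.e. iff the remainder of f on division by g is 0. Divide f by g (g is monic, so eliminate the leading term of the running remainder at each step):
  leading term -2·x^5: subtract (-2·x^2)·g(x) = -2·x^5 - 2·x^4 - 4·x^2, leaving -3·x^3 - 4·x^2 - 2·x - 6
  leading term -3·x^3: subtract (-3)·g(x) = -3·x^3 - 3·x^2 - 6, leaving -x^2 - 2·x
The remainder r(x) = -x^2 - 2·x ≠ 0 (and deg r < deg g), so g ∤ f, i.e. f ∉ (g).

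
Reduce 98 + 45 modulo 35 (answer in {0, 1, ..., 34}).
Reduce the summands first: 98 ≡ 28, 45 ≡ 10 (mod 35), so 98 + 45 ≡ 28 + 10 (mod 35). 28 + 10 = 38; 38 = 1·35 + 3, so (98 + 45) mod 35 = 3.

Final answer: 3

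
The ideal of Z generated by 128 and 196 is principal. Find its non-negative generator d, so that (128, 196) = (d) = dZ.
(128, 196) = (4); d = 4

In the PID Z, (a, b) is generated by gcd(a, b). Compute gcd(196, 128) with the extended Euclidean algorithm, tracking rows (r, s, t) with s·196 + t·128 = r:
  row A: (196, 1, 0)   [1·196 + 0·128 = 196]
  row B: (128, 0, 1)   [0·196 + 1·128 = 128]
  196 = 1·128 + 68   → row C = row A − 1·row B = (68, 1, −1)   [check: 1·196 − 1·128 = 68]
  128 = 1·68 + 60   → row D = row B − 1·row C = (60, −1, 2)   [check: −1·196 + 2·128 = 60]
  68 = 1·60 + 8   → row E = row C − 1·row D = (8, 2, −3)   [check: 2·196 − 3·128 = 8]
  60 = 7·8 + 4   → row F = row D − 7·row E = (4, −15, 23)   [check: −15·196 + 23·128 = 4]
  8 = 2·4 + 0   → remainder 0, stop. gcd = 4 (last nonzero row F).
So gcd(128, 196) = 4, with Bézout identity −15·196 + 23·128 = 4. Containment (⊇): the Bézout identity exhibits 4 as an element of (128, 196), giving (4) ⊆ (128, 196). Containment (⊆): since 4 | 128 and 4 | 196 (128 = 4·32, 196 = 4·49), every Z-linear combination of 128 and 196 is divisible by 4, so (128, 196) ⊆ (4). Therefore (128, 196) = (4), d = 4.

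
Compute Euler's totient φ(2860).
φ(2860) = 960

φ is multiplicative, with φ(p^e) = p^e − p^(e−1). Factorise 2860 = 2^2 · 5 · 11 · 13. Then
  φ(2860) = (2^2 − 2^1) · (5 − 1) · (11 − 1) · (13 − 1) = 2 · 4 · 10 · 12 = 960.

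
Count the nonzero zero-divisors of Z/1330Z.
In Z/1330Z each nonzero element is either a unit (gcd with 1330 is 1) or a zero-divisor (gcd > 1). The number of units is φ(1330): factorise 1330 = 2 · 5 · 7 · 19, so φ(1330) = (2 − 1) · (5 − 1) · (7 − 1) · (19 − 1) = 1 · 4 · 6 · 18 = 432. The nonzero elements number 1330 − 1 = 1329. Hence the nonzero zero-divisors number 1329 − 432 = 897.

Final answer: Z/1330Z has 897 nonzero zero-divisors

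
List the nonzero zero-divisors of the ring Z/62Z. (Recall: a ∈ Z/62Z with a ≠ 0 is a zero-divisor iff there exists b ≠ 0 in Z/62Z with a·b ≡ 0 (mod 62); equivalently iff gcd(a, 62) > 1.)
nonzero zero-divisors of Z/62Z = {2, 4, 6, 8, 10, 12, 14, 16, 18, 20, 22, 24, 26, 28, 30, 31, 32, 34, 36, 38, 40, 42, 44, 46, 48, 50, 52, 54, 56, 58, 60}

An element a ∈ Z/62Z (with a ≠ 0) is a zero-divisor iff gcd(a, 62) > 1 (because a is a unit precisely when gcd(a, n) = 1, and in Z/nZ every nonzero, non-unit element is a zero-divisor). Scan a = 1, ..., 61 and keep those with gcd(a, 62) > 1:
  gcd(2, 62) = 2, gcd(4, 62) = 2, gcd(6, 62) = 2, gcd(8, 62) = 2, gcd(10, 62) = 2, gcd(12, 62) = 2, gcd(14, 62) = 2, gcd(16, 62) = 2, gcd(18, 62) = 2, gcd(20, 62) = 2, gcd(22, 62) = 2, gcd(24, 62) = 2, gcd(26, 62) = 2, gcd(28, 62) = 2, gcd(30, 62) = 2, gcd(31, 62) = 31, gcd(32, 62) = 2, gcd(34, 62) = 2, gcd(36, 62) = 2, gcd(38, 62) = 2, gcd(40, 62) = 2, gcd(42, 62) = 2, gcd(44, 62) = 2, gcd(46, 62) = 2, gcd(48, 62) = 2, gcd(50, 62) = 2, gcd(52, 62) = 2, gcd(54, 62) = 2, gcd(56, 62) = 2, gcd(58, 62) = 2, gcd(60, 62) = 2.
All other a ∈ {1, ..., 61} have gcd(a, 62) = 1 and are units. So the nonzero zero-divisors are exactly the 31 values of a appearing in this scan.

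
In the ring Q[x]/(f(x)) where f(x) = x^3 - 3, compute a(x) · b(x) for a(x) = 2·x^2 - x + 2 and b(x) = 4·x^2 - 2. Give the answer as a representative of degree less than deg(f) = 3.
a · b ≡ 4·x^2 + 26·x - 16 (mod f(x))

First multiply in Q[x] without reducing: a · b = 8·x^4 - 4·x^3 + 4·x^2 + 2·x - 4. Now divide by f(x) = x^3 - 3, eliminating the leading term at each step:
  leading term 8·x^4: subtract (8·x)·f(x) = 8·x^4 - 24·x, leaving -4·x^3 + 4·x^2 + 26·x - 4
  leading term -4·x^3: subtract (-4)·f(x) = 12 - 4·x^3, leaving 4·x^2 + 26·x - 16
The degree is now < 3, so this is the remainder. Hence a · b ≡ 4·x^2 + 26·x - 16 in Q[x]/(f).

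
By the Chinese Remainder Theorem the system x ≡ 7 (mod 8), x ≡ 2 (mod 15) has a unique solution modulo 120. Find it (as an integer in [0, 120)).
The moduli 8, 15 are pairwise coprime, so by the CRT there is a unique solution mod 8·15 = 120.
Solve by successive substitution. Start with x ≡ 7 (mod 8).
  Combine with x ≡ 2 (mod 15): write x = 7 + 8·t and require 7 + 8·t ≡ 2 (mod 15), i.e. 8·t ≡ 2 − 7 ≡ 10 (mod 15). Since 8^(−1) ≡ 2 (mod 15), t ≡ 2·10 ≡ 5 (mod 15). So x ≡ 7 + 8·5 = 47 (mod 120).
Unique solution in [0, 120): x = 47.

Final answer: x ≡ 47 (mod 120); the representative in [0, 120) is 47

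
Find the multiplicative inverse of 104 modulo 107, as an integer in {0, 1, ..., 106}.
Apply the extended Euclidean algorithm to (107, 104), tracking rows (r, s, t) with s·107 + t·104 = r. Each division r_prev = q·r_cur + r_new produces the new row as (previous row) − q·(current row):
  row A: (107, 1, 0)   [1·107 + 0·104 = 107]
  row B: (104, 0, 1)   [0·107 + 1·104 = 104]
  107 = 1·104 + 3   → row C = row A − 1·row B = (3, 1, −1)   [check: 1·107 − 1·104 = 3]
  104 = 34·3 + 2   → row D = row B − 34·row C = (2, −34, 35)   [check: −34·107 + 35·104 = 2]
  3 = 1·2 + 1   → row E = row C − 1·row D = (1, 35, −36)   [check: 35·107 − 36·104 = 1]
  2 = 2·1 + 0   → remainder 0, stop. gcd = 1 (last nonzero row E).
The gcd is 1, so 104 is invertible mod 107. The last nonzero row gives 35·107 − 36·104 = 1, so t = −36. So 104^(−1) ≡ −36 ≡ 71 (mod 107). Verify: 104 · 71 = 7384 ≡ 1 (mod 107). ✓

Final answer: 104^(−1) ≡ 71 (mod 107)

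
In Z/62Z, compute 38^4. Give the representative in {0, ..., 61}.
Use repeated squaring. Binary(4) = 100. Walk through the bits of the exponent 4 left-to-right: at each bit after the leading one, square the running value, then multiply by 38 if the bit is 1 (always reducing mod 62):
  bit 1 = 1 (leading): start with 38.
  bit 2 = 0: square 38^2 = 1444 ≡ 18 (mod 62).
  bit 3 = 0: square 18^2 = 324 ≡ 14 (mod 62).
Final value: 38^4 ≡ 14 (mod 62).

Final answer: 14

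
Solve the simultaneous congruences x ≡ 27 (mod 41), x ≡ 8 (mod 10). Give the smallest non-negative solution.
x ≡ 68 (mod 410); the representative in [0, 410) is 68

The moduli 41, 10 are pairwise coprime, so by the CRT there is a unique solution mod 41·10 = 410.
Solve by successive substitution. Start with x ≡ 27 (mod 41).
  Combine with x ≡ 8 (mod 10): write x = 27 + 41·t and require 27 + 41·t ≡ 8 (mod 10), i.e. 41·t ≡ 8 − 27 ≡ 1 (mod 10). Since 41^(−1) ≡ 1 (mod 10) (41 ≡ 1 (mod 10)), t ≡ 1·1 ≡ 1 (mod 10). So x ≡ 27 + 41·1 = 68 (mod 410).
Unique solution in [0, 410): x = 68.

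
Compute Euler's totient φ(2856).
φ is multiplicative, with φ(p^e) = p^e − p^(e−1). Factorise 2856 = 2^3 · 3 · 7 · 17. Then
  φ(2856) = (2^3 − 2^2) · (3 − 1) · (7 − 1) · (17 − 1) = 4 · 2 · 6 · 16 = 768.

Final answer: φ(2856) = 768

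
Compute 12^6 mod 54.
0

Use repeated squaring. Binary(6) = 110. Walk through the bits of the exponent 6 left-to-right: at each bit after the leading one, square the running value, then multiply by 12 if the bit is 1 (always reducing mod 54):
  bit 1 = 1 (leading): start with 12.
  bit 2 = 1: square 12^2 = 144 ≡ 36; bit is 1, so multiply 36·12 = 432 ≡ 0 (mod 54).
  bit 3 = 0: square 0^2 = 0 (mod 54).
Final value: 12^6 ≡ 0 (mod 54).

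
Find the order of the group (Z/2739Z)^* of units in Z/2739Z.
(Z/2739Z)^* consists of the classes a with gcd(a, 2739) = 1, so its order is φ(2739). φ is multiplicative, with φ(p^e) = p^e − p^(e−1). Factorise 2739 = 3 · 11 · 83. Then
  φ(2739) = (3 − 1) · (11 − 1) · (83 − 1) = 2 · 10 · 82 = 1640.
Thus |(Z/2739Z)^*| = 1640.

Final answer: |(Z/2739Z)^*| = 1640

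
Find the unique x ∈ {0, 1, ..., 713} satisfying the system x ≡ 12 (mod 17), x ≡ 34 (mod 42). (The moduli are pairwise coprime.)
The moduli 17, 42 are pairwise coprime, so by the CRT there is a unique solution mod 17·42 = 714.
Solve by successive substitution. Start with x ≡ 12 (mod 17).
  Combine with x ≡ 34 (mod 42): write x = 12 + 17·t and require 12 + 17·t ≡ 34 (mod 42), i.e. 17·t ≡ 34 − 12 ≡ 22 (mod 42). Since 17^(−1) ≡ 5 (mod 42), t ≡ 5·22 ≡ 26 (mod 42). So x ≡ 12 + 17·26 = 454 (mod 714).
Unique solution in [0, 714): x = 454.

Final answer: x ≡ 454 (mod 714); the representative in [0, 714) is 454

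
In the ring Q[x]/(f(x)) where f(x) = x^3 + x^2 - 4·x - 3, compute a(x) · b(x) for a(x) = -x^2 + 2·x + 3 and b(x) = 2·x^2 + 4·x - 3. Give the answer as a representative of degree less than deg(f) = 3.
First multiply in Q[x] without reducing: a · b = -2·x^4 + 17·x^2 + 6·x - 9. Now divide by f(x) = x^3 + x^2 - 4·x - 3, eliminating the leading term at each step:
  leading term -2·x^4: subtract (-2·x)·f(x) = -2·x^4 - 2·x^3 + 8·x^2 + 6·x, leaving 2·x^3 + 9·x^2 - 9
  leading term 2·x^3: subtract (2)·f(x) = 2·x^3 + 2·x^2 - 8·x - 6, leaving 7·x^2 + 8·x - 3
The degree is now < 3, so this is the remainder. Hence a · b ≡ 7·x^2 + 8·x - 3 in Q[x]/(f).

Final answer: a · b ≡ 7·x^2 + 8·x - 3 (mod f(x))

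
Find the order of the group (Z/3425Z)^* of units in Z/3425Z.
|(Z/3425Z)^*| = 2720

(Z/3425Z)^* consists of the classes a with gcd(a, 3425) = 1, so its order is φ(3425). φ is multiplicative, with φ(p^e) = p^e − p^(e−1). Factorise 3425 = 5^2 · 137. Then
  φ(3425) = (5^2 − 5^1) · (137 − 1) = 20 · 136 = 2720.
Thus |(Z/3425Z)^*| = 2720.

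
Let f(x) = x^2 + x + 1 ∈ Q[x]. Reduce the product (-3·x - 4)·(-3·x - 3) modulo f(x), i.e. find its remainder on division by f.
a · b ≡ 12·x + 3 (mod f(x))

First multiply in Q[x] without reducing: a · b = 9·x^2 + 21·x + 12. Now divide by f(x) = x^2 + x + 1, eliminating the leading term at each step:
  leading term 9·x^2: subtract (9)·f(x) = 9·x^2 + 9·x + 9, leaving 12·x + 3
The degree is now < 2, so this is the remainder. Hence a · b ≡ 12·x + 3 in Q[x]/(f).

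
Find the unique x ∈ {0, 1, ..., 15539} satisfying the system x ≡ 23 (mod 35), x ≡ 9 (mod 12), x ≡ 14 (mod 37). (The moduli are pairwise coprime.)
The moduli 35, 12, 37 are pairwise coprime, so by the CRT there is a unique solution mod 35·12·37 = 15540.
Solve by successive substitution. Start with x ≡ 23 (mod 35).
  Combine with x ≡ 9 (mod 12): write x = 23 + 35·t and require 23 + 35·t ≡ 9 (mod 12), i.e. 35·t ≡ 9 − 23 ≡ 10 (mod 12). Since 35^(−1) ≡ 11 (mod 12) (35 ≡ 11 (mod 12)), t ≡ 11·10 ≡ 2 (mod 12). So x ≡ 23 + 35·2 = 93 (mod 420).
  Combine with x ≡ 14 (mod 37): write x = 93 + 420·t and require 93 + 420·t ≡ 14 (mod 37), i.e. 420·t ≡ 14 − 93 ≡ 32 (mod 37). Since 420^(−1) ≡ 20 (mod 37) (420 ≡ 13 (mod 37)), t ≡ 20·32 ≡ 11 (mod 37). So x ≡ 93 + 420·11 = 4713 (mod 15540).
Unique solution in [0, 15540): x = 4713.

Final answer: x ≡ 4713 (mod 15540); the representative in [0, 15540) is 4713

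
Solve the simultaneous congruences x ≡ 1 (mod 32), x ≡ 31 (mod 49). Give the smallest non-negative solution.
The moduli 32, 49 are pairwise coprime, so by the CRT there is a unique solution mod 32·49 = 1568.
Solve by successive substitution. Start with x ≡ 1 (mod 32).
  Combine with x ≡ 31 (mod 49): write x = 1 + 32·t and require 1 + 32·t ≡ 31 (mod 49), i.e. 32·t ≡ 31 − 1 ≡ 30 (mod 49). Since 32^(−1) ≡ 23 (mod 49), t ≡ 23·30 ≡ 4 (mod 49). So x ≡ 1 + 32·4 = 129 (mod 1568).
Unique solution in [0, 1568): x = 129.

Final answer: x ≡ 129 (mod 1568); the representative in [0, 1568) is 129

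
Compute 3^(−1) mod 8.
Apply the extended Euclidean algorithm to (8, 3), tracking rows (r, s, t) with s·8 + t·3 = r. Each division r_prev = q·r_cur + r_new produces the new row as (previous row) − q·(current row):
  row A: (8, 1, 0)   [1·8 + 0·3 = 8]
  row B: (3, 0, 1)   [0·8 + 1·3 = 3]
  8 = 2·3 + 2   → row C = row A − 2·row B = (2, 1, −2)   [check: 1·8 − 2·3 = 2]
  3 = 1·2 + 1   → row D = row B − 1·row C = (1, −1, 3)   [check: −1·8 + 3·3 = 1]
  2 = 2·1 + 0   → remainder 0, stop. gcd = 1 (last nonzero row D).
The gcd is 1, so 3 is invertible mod 8. The last nonzero row gives −1·8 + 3·3 = 1, so t = 3. So 3^(−1) ≡ 3 (mod 8). Verify: 3 · 3 = 9 ≡ 1 (mod 8). ✓

Final answer: 3^(−1) ≡ 3 (mod 8)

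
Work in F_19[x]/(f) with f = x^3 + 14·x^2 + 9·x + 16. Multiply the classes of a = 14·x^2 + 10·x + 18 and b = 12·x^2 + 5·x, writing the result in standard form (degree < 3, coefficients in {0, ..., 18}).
Multiply as integer polynomials: a · b = 168·x^4 + 190·x^3 + 266·x^2 + 90·x. Reducing coefficients mod 19: a · b ≡ 16·x^4 + 14·x. Now divide by f(x) = x^3 + 14·x^2 + 9·x + 16 in F_19[x], eliminating the leading term at each step:
  leading term 16·x^4: subtract (16·x)·f(x) = 16·x^4 + 15·x^3 + 11·x^2 + 9·x, leaving 4·x^3 + 8·x^2 + 5·x (coefficients mod 19)
  leading term 4·x^3: subtract (4)·f(x) = 4·x^3 + 18·x^2 + 17·x + 7, leaving 9·x^2 + 7·x + 12 (coefficients mod 19)
The degree is now < 3, so this is the remainder. Hence a · b ≡ 9·x^2 + 7·x + 12 in F_19[x]/(f).

Final answer: a · b ≡ 9·x^2 + 7·x + 12 (mod f(x))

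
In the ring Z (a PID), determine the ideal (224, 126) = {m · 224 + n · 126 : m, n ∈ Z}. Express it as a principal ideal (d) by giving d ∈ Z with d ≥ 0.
(224, 126) = (14); d = 14

In the PID Z, (a, b) is generated by gcd(a, b). Compute gcd(224, 126) with the extended Euclidean algorithm, tracking rows (r, s, t) with s·224 + t·126 = r:
  row A: (224, 1, 0)   [1·224 + 0·126 = 224]
  row B: (126, 0, 1)   [0·224 + 1·126 = 126]
  224 = 1·126 + 98   → row C = row A − 1·row B = (98, 1, −1)   [check: 1·224 − 1·126 = 98]
  126 = 1·98 + 28   → row D = row B − 1·row C = (28, −1, 2)   [check: −1·224 + 2·126 = 28]
  98 = 3·28 + 14   → row E = row C − 3·row D = (14, 4, −7)   [check: 4·224 − 7·126 = 14]
  28 = 2·14 + 0   → remainder 0, stop. gcd = 14 (last nonzero row E).
So gcd(224, 126) = 14, with Bézout identity 4·224 − 7·126 = 14. Containment (⊇): the Bézout identity exhibits 14 as an element of (224, 126), giving (14) ⊆ (224, 126). Containment (⊆): since 14 | 224 and 14 | 126 (224 = 14·16, 126 = 14·9), every Z-linear combination of 224 and 126 is divisible by 14, so (224, 126) ⊆ (14). Therefore (224, 126) = (14), d = 14.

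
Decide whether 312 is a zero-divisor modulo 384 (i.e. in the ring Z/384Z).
gcd(312, 384) = 24 > 1, so 312 is not a unit in Z/384Z. In Z/nZ every nonzero non-unit is a zero-divisor: explicitly, take b = 384/gcd = 16 ≠ 0 (mod 384); then 312·16 = 4992 = 13·384, i.e. 312·16 ≡ 0 (mod 384). So 312 is a zero-divisor.

Final answer: YES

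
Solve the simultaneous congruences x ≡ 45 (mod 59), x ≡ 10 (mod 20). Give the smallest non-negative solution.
The moduli 59, 20 are pairwise coprime, so by the CRT there is a unique solution mod 59·20 = 1180.
Solve by successive substitution. Start with x ≡ 45 (mod 59).
  Combine with x ≡ 10 (mod 20): write x = 45 + 59·t and require 45 + 59·t ≡ 10 (mod 20), i.e. 59·t ≡ 10 − 45 ≡ 5 (mod 20). Since 59^(−1) ≡ 19 (mod 20) (59 ≡ 19 (mod 20)), t ≡ 19·5 ≡ 15 (mod 20). So x ≡ 45 + 59·15 = 930 (mod 1180).
Unique solution in [0, 1180): x = 930.

Final answer: x ≡ 930 (mod 1180); the representative in [0, 1180) is 930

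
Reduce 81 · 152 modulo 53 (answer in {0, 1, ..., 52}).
Reduce the factors first: 81 ≡ 28, 152 ≡ 46 (mod 53), so 81 · 152 ≡ 28 · 46 (mod 53). 28 · 46 = 1288. Dividing by 53: 1288 = 24·53 + 16. So (81 · 152) mod 53 = 16.

Final answer: 16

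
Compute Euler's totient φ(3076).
φ is multiplicative, with φ(p^e) = p^e − p^(e−1). Factorise 3076 = 2^2 · 769. Then
  φ(3076) = (2^2 − 2^1) · (769 − 1) = 2 · 768 = 1536.

Final answer: φ(3076) = 1536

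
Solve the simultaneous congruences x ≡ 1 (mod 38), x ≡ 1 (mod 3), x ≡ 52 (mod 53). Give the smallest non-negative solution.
The moduli 38, 3, 53 are pairwise coprime, so by the CRT there is a unique solution mod 38·3·53 = 6042.
Solve by successive substitution. Start with x ≡ 1 (mod 38).
  Combine with x ≡ 1 (mod 3): write x = 1 + 38·t and require 1 + 38·t ≡ 1 (mod 3), i.e. 38·t ≡ 1 − 1 ≡ 0 (mod 3). Since 38^(−1) ≡ 2 (mod 3) (38 ≡ 2 (mod 3)), t ≡ 2·0 ≡ 0 (mod 3). So x ≡ 1 + 38·0 = 1 (mod 114).
  Combine with x ≡ 52 (mod 53): write x = 1 + 114·t and require 1 + 114·t ≡ 52 (mod 53), i.e. 114·t ≡ 52 − 1 ≡ 51 (mod 53). Since 114^(−1) ≡ 20 (mod 53) (114 ≡ 8 (mod 53)), t ≡ 20·51 ≡ 13 (mod 53). So x ≡ 1 + 114·13 = 1483 (mod 6042).
Unique solution in [0, 6042): x = 1483.

Final answer: x ≡ 1483 (mod 6042); the representative in [0, 6042) is 1483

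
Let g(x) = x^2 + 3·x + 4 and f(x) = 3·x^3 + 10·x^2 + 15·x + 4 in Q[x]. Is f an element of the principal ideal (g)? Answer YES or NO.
In Q[x] the ideal (g) consists of all multiples of g, so f ∈ (g) iff g | f, i.e. iff the remainder of f on division by g is 0. Divide f by g (g is monic, so eliminate the leading term of the running remainder at each step):
  leading term 3·x^3: subtract (3·x)·g(x) = 3·x^3 + 9·x^2 + 12·x, leaving x^2 + 3·x + 4
  leading term x^2: subtract (1)·g(x) = x^2 + 3·x + 4, leaving 0
The remainder is 0, so f(x) = g(x) · h(x) with h(x) = 3·x + 1. Hence g | f, i.e. f ∈ (g).

Final answer: YES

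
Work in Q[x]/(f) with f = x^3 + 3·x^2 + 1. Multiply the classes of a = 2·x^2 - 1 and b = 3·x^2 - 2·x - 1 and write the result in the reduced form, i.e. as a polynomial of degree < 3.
First multiply in Q[x] without reducing: a · b = 6·x^4 - 4·x^3 - 5·x^2 + 2·x + 1. Now divide by f(x) = x^3 + 3·x^2 + 1, eliminating the leading term at each step:
  leading term 6·x^4: subtract (6·x)·f(x) = 6·x^4 + 18·x^3 + 6·x, leaving -22·x^3 - 5·x^2 - 4·x + 1
  leading term -22·x^3: subtract (-22)·f(x) = -22·x^3 - 66·x^2 - 22, leaving 61·x^2 - 4·x + 23
The degree is now < 3, so this is the remainder. Hence a · b ≡ 61·x^2 - 4·x + 23 in Q[x]/(f).

Final answer: a · b ≡ 61·x^2 - 4·x + 23 (mod f(x))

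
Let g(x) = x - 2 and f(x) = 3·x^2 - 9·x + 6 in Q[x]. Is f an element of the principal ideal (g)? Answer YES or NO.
In Q[x] the ideal (g) consists of all multiples of g, so f ∈ (g) iff g | f, i.e. iff the remainder of f on division by g is 0. Divide f by g (g is monic, so eliminate the leading term of the running remainder at each step):
  leading term 3·x^2: subtract (3·x)·g(x) = 3·x^2 - 6·x, leaving 6 - 3·x
  leading term -3·x: subtract (-3)·g(x) = 6 - 3·x, leaving 0
The remainder is 0, so f(x) = g(x) · h(x) with h(x) = 3·x - 3. Hence g | f, i.e. f ∈ (g).

Final answer: YES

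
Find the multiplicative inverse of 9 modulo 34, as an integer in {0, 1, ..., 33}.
9^(−1) ≡ 19 (mod 34)

Apply the extended Euclidean algorithm to (34, 9), tracking rows (r, s, t) with s·34 + t·9 = r. Each division r_prev = q·r_cur + r_new produces the new row as (previous row) − q·(current row):
  row A: (34, 1, 0)   [1·34 + 0·9 = 34]
  row B: (9, 0, 1)   [0·34 + 1·9 = 9]
  34 = 3·9 + 7   → row C = row A − 3·row B = (7, 1, −3)   [check: 1·34 − 3·9 = 7]
  9 = 1·7 + 2   → row D = row B − 1·row C = (2, −1, 4)   [check: −1·34 + 4·9 = 2]
  7 = 3·2 + 1   → row E = row C − 3·row D = (1, 4, −15)   [check: 4·34 − 15·9 = 1]
  2 = 2·1 + 0   → remainder 0, stop. gcd = 1 (last nonzero row E).
The gcd is 1, so 9 is invertible mod 34. The last nonzero row gives 4·34 − 15·9 = 1, so t = −15. So 9^(−1) ≡ −15 ≡ 19 (mod 34). Verify: 9 · 19 = 171 ≡ 1 (mod 34). ✓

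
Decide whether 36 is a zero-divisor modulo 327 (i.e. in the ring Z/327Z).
gcd(36, 327) = 3 > 1, so 36 is not a unit in Z/327Z. In Z/nZ every nonzero non-unit is a zero-divisor: explicitly, take b = 327/gcd = 109 ≠ 0 (mod 327); then 36·109 = 3924 = 12·327, i.e. 36·109 ≡ 0 (mod 327). So 36 is a zero-divisor.

Final answer: YES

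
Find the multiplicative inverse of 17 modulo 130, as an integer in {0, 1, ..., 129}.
17^(−1) ≡ 23 (mod 130)

Apply the extended Euclidean algorithm to (130, 17), tracking rows (r, s, t) with s·130 + t·17 = r. Each division r_prev = q·r_cur + r_new produces the new row as (previous row) − q·(current row):
  row A: (130, 1, 0)   [1·130 + 0·17 = 130]
  row B: (17, 0, 1)   [0·130 + 1·17 = 17]
  130 = 7·17 + 11   → row C = row A − 7·row B = (11, 1, −7)   [check: 1·130 − 7·17 = 11]
  17 = 1·11 + 6   → row D = row B − 1·row C = (6, −1, 8)   [check: −1·130 + 8·17 = 6]
  11 = 1·6 + 5   → row E = row C − 1·row D = (5, 2, −15)   [check: 2·130 − 15·17 = 5]
  6 = 1·5 + 1   → row F = row D − 1·row E = (1, −3, 23)   [check: −3·130 + 23·17 = 1]
  5 = 5·1 + 0   → remainder 0, stop. gcd = 1 (last nonzero row F).
The gcd is 1, so 17 is invertible mod 130. The last nonzero row gives −3·130 + 23·17 = 1, so t = 23. So 17^(−1) ≡ 23 (mod 130). Verify: 17 · 23 = 391 ≡ 1 (mod 130). ✓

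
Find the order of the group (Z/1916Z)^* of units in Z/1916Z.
(Z/1916Z)^* consists of the classes a with gcd(a, 1916) = 1, so its order is φ(1916). φ is multiplicative, with φ(p^e) = p^e − p^(e−1). Factorise 1916 = 2^2 · 479. Then
  φ(1916) = (2^2 − 2^1) · (479 − 1) = 2 · 478 = 956.
Thus |(Z/1916Z)^*| = 956.

Final answer: |(Z/1916Z)^*| = 956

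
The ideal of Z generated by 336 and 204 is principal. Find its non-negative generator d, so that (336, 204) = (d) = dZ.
(336, 204) = (12); d = 12

In the PID Z, (a, b) is generated by gcd(a, b). Compute gcd(336, 204) with the extended Euclidean algorithm, tracking rows (r, s, t) with s·336 + t·204 = r:
  row A: (336, 1, 0)   [1·336 + 0·204 = 336]
  row B: (204, 0, 1)   [0·336 + 1·204 = 204]
  336 = 1·204 + 132   → row C = row A − 1·row B = (132, 1, −1)   [check: 1·336 − 1·204 = 132]
  204 = 1·132 + 72   → row D = row B − 1·row C = (72, −1, 2)   [check: −1·336 + 2·204 = 72]
  132 = 1·72 + 60   → row E = row C − 1·row D = (60, 2, −3)   [check: 2·336 − 3·204 = 60]
  72 = 1·60 + 12   → row F = row D − 1·row E = (12, −3, 5)   [check: −3·336 + 5·204 = 12]
  60 = 5·12 + 0   → remainder 0, stop. gcd = 12 (last nonzero row F).
So gcd(336, 204) = 12, with Bézout identity −3·336 + 5·204 = 12. Containment (⊇): the Bézout identity exhibits 12 as an element of (336, 204), giving (12) ⊆ (336, 204). Containment (⊆): since 12 | 336 and 12 | 204 (336 = 12·28, 204 = 12·17), every Z-linear combination of 336 and 204 is divisible by 12, so (336, 204) ⊆ (12). Therefore (336, 204) = (12), d = 12.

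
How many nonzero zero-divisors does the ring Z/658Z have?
Z/658Z has 381 nonzero zero-divisors

In Z/658Z each nonzero element is either a unit (gcd with 658 is 1) or a zero-divisor (gcd > 1). The number of units is φ(658): factorise 658 = 2 · 7 · 47, so φ(658) = (2 − 1) · (7 − 1) · (47 − 1) = 1 · 6 · 46 = 276. The nonzero elements number 658 − 1 = 657. Hence the nonzero zero-divisors number 657 − 276 = 381.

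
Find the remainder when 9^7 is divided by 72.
Use repeated squaring. Binary(7) = 111. Walk through the bits of the exponent 7 left-to-right: at each bit after the leading one, square the running value, then multiply by 9 if the bit is 1 (always reducing mod 72):
  bit 1 = 1 (leading): start with 9.
  bit 2 = 1: square 9^2 = 81 ≡ 9; bit is 1, so multiply 9·9 = 81 ≡ 9 (mod 72).
  bit 3 = 1: square 9^2 = 81 ≡ 9; bit is 1, so multiply 9·9 = 81 ≡ 9 (mod 72).
Final value: 9^7 ≡ 9 (mod 72).

Final answer: 9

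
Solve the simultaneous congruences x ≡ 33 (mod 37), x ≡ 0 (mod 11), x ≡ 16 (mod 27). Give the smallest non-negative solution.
The moduli 37, 11, 27 are pairwise coprime, so by the CRT there is a unique solution mod 37·11·27 = 10989.
Solve by successive substitution. Start with x ≡ 33 (mod 37).
  Combine with x ≡ 0 (mod 11): write x = 33 + 37·t and require 33 + 37·t ≡ 0 (mod 11), i.e. 37·t ≡ 0 − 33 ≡ 0 (mod 11). Since 37^(−1) ≡ 3 (mod 11) (37 ≡ 4 (mod 11)), t ≡ 3·0 ≡ 0 (mod 11). So x ≡ 33 + 37·0 = 33 (mod 407).
  Combine with x ≡ 16 (mod 27): write x = 33 + 407·t and require 33 + 407·t ≡ 16 (mod 27), i.e. 407·t ≡ 16 − 33 ≡ 10 (mod 27). Since 407^(−1) ≡ 14 (mod 27) (407 ≡ 2 (mod 27)), t ≡ 14·10 ≡ 5 (mod 27). So x ≡ 33 + 407·5 = 2068 (mod 10989).
Unique solution in [0, 10989): x = 2068.

Final answer: x ≡ 2068 (mod 10989); the representative in [0, 10989) is 2068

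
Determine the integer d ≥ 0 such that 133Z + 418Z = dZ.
In the PID Z, (a, b) is generated by gcd(a, b). Compute gcd(418, 133) with the extended Euclidean algorithm, tracking rows (r, s, t) with s·418 + t·133 = r:
  row A: (418, 1, 0)   [1·418 + 0·133 = 418]
  row B: (133, 0, 1)   [0·418 + 1·133 = 133]
  418 = 3·133 + 19   → row C = row A − 3·row B = (19, 1, −3)   [check: 1·418 − 3·133 = 19]
  133 = 7·19 + 0   → remainder 0, stop. gcd = 19 (last nonzero row C).
So gcd(133, 418) = 19, with Bézout identity 1·418 − 3·133 = 19. Containment (⊇): the Bézout identity exhibits 19 as an element of (133, 418), giving (19) ⊆ (133, 418). Containment (⊆): since 19 | 133 and 19 | 418 (133 = 19·7, 418 = 19·22), every Z-linear combination of 133 and 418 is divisible by 19, so (133, 418) ⊆ (19). Therefore (133, 418) = (19), d = 19.

Final answer: (133, 418) = (19); d = 19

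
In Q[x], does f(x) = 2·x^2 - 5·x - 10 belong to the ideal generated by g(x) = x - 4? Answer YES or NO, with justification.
NO

In Q[x] the ideal (g) consists of all multiples of g, so f ∈ (g) iff g | f, i.e. iff the remainder of f on division by g is 0. Divide f by g (g is monic, so eliminate the leading term of the running remainder at each step):
  leading term 2·x^2: subtract (2·x)·g(x) = 2·x^2 - 8·x, leaving 3·x - 10
  leading term 3·x: subtract (3)·g(x) = 3·x - 12, leaving 2
The remainder r(x) = 2 ≠ 0 (and deg r < deg g), so g ∤ f, i.e. f ∉ (g).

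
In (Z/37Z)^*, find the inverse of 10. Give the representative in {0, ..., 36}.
Apply the extended Euclidean algorithm to (37, 10), tracking rows (r, s, t) with s·37 + t·10 = r. Each division r_prev = q·r_cur + r_new produces the new row as (previous row) − q·(current row):
  row A: (37, 1, 0)   [1·37 + 0·10 = 37]
  row B: (10, 0, 1)   [0·37 + 1·10 = 10]
  37 = 3·10 + 7   → row C = row A − 3·row B = (7, 1, −3)   [check: 1·37 − 3·10 = 7]
  10 = 1·7 + 3   → row D = row B − 1·row C = (3, −1, 4)   [check: −1·37 + 4·10 = 3]
  7 = 2·3 + 1   → row E = row C − 2·row D = (1, 3, −11)   [check: 3·37 − 11·10 = 1]
  3 = 3·1 + 0   → remainder 0, stop. gcd = 1 (last nonzero row E).
The gcd is 1, so 10 is invertible mod 37. The last nonzero row gives 3·37 − 11·10 = 1, so t = −11. So 10^(−1) ≡ −11 ≡ 26 (mod 37). Verify: 10 · 26 = 260 ≡ 1 (mod 37). ✓

Final answer: 10^(−1) ≡ 26 (mod 37)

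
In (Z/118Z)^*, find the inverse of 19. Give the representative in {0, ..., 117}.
Apply the extended Euclidean algorithm to (118, 19), tracking rows (r, s, t) with s·118 + t·19 = r. Each division r_prev = q·r_cur + r_new produces the new row as (previous row) − q·(current row):
  row A: (118, 1, 0)   [1·118 + 0·19 = 118]
  row B: (19, 0, 1)   [0·118 + 1·19 = 19]
  118 = 6·19 + 4   → row C = row A − 6·row B = (4, 1, −6)   [check: 1·118 − 6·19 = 4]
  19 = 4·4 + 3   → row D = row B − 4·row C = (3, −4, 25)   [check: −4·118 + 25·19 = 3]
  4 = 1·3 + 1   → row E = row C − 1·row D = (1, 5, −31)   [check: 5·118 − 31·19 = 1]
  3 = 3·1 + 0   → remainder 0, stop. gcd = 1 (last nonzero row E).
The gcd is 1, so 19 is invertible mod 118. The last nonzero row gives 5·118 − 31·19 = 1, so t = −31. So 19^(−1) ≡ −31 ≡ 87 (mod 118). Verify: 19 · 87 = 1653 ≡ 1 (mod 118). ✓

Final answer: 19^(−1) ≡ 87 (mod 118)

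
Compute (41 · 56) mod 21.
7

Reduce the factors first: 41 ≡ 20, 56 ≡ 14 (mod 21), so 41 · 56 ≡ 20 · 14 (mod 21). 20 · 14 = 280. Dividing by 21: 280 = 13·21 + 7. So (41 · 56) mod 21 = 7.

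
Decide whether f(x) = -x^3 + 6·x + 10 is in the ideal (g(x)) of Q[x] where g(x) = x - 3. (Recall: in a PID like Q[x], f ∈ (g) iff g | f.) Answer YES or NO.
NO

In Q[x] the ideal (g) consists of all multiples of g, so f ∈ (g) iff g | f, i.e. iff the remainder of f on division by g is 0. Divide f by g (g is monic, so eliminate the leading term of the running remainder at each step):
  leading term -x^3: subtract (-x^2)·g(x) = -x^3 + 3·x^2, leaving -3·x^2 + 6·x + 10
  leading term -3·x^2: subtract (-3·x)·g(x) = -3·x^2 + 9·x, leaving 10 - 3·x
  leading term -3·x: subtract (-3)·g(x) = 9 - 3·x, leaving 1
The remainder r(x) = 1 ≠ 0 (and deg r < deg g), so g ∤ f, i.e. f ∉ (g).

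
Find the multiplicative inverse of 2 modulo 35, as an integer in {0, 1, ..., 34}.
2^(−1) ≡ 18 (mod 35)

Apply the extended Euclidean algorithm to (35, 2), tracking rows (r, s, t) with s·35 + t·2 = r. Each division r_prev = q·r_cur + r_new produces the new row as (previous row) − q·(current row):
  row A: (35, 1, 0)   [1·35 + 0·2 = 35]
  row B: (2, 0, 1)   [0·35 + 1·2 = 2]
  35 = 17·2 + 1   → row C = row A − 17·row B = (1, 1, −17)   [check: 1·35 − 17·2 = 1]
  2 = 2·1 + 0   → remainder 0, stop. gcd = 1 (last nonzero row C).
The gcd is 1, so 2 is invertible mod 35. The last nonzero row gives 1·35 − 17·2 = 1, so t = −17. So 2^(−1) ≡ −17 ≡ 18 (mod 35). Verify: 2 · 18 = 36 ≡ 1 (mod 35). ✓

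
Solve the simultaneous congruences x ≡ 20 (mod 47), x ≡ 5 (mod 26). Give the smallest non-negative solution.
x ≡ 161 (mod 1222); the representative in [0, 1222) is 161

The moduli 47, 26 are pairwise coprime, so by the CRT there is a unique solution mod 47·26 = 1222.
Solve by successive substitution. Start with x ≡ 20 (mod 47).
  Combine with x ≡ 5 (mod 26): write x = 20 + 47·t and require 20 + 47·t ≡ 5 (mod 26), i.e. 47·t ≡ 5 − 20 ≡ 11 (mod 26). Since 47^(−1) ≡ 5 (mod 26) (47 ≡ 21 (mod 26)), t ≡ 5·11 ≡ 3 (mod 26). So x ≡ 20 + 47·3 = 161 (mod 1222).
Unique solution in [0, 1222): x = 161.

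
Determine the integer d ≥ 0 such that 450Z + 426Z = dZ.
In the PID Z, (a, b) is generated by gcd(a, b). Compute gcd(450, 426) with the extended Euclidean algorithm, tracking rows (r, s, t) with s·450 + t·426 = r:
  row A: (450, 1, 0)   [1·450 + 0·426 = 450]
  row B: (426, 0, 1)   [0·450 + 1·426 = 426]
  450 = 1·426 + 24   → row C = row A − 1·row B = (24, 1, −1)   [check: 1·450 − 1·426 = 24]
  426 = 17·24 + 18   → row D = row B − 17·row C = (18, −17, 18)   [check: −17·450 + 18·426 = 18]
  24 = 1·18 + 6   → row E = row C − 1·row D = (6, 18, −19)   [check: 18·450 − 19·426 = 6]
  18 = 3·6 + 0   → remainder 0, stop. gcd = 6 (last nonzero row E).
So gcd(450, 426) = 6, with Bézout identity 18·450 − 19·426 = 6. Containment (⊇): the Bézout identity exhibits 6 as an element of (450, 426), giving (6) ⊆ (450, 426). Containment (⊆): since 6 | 450 and 6 | 426 (450 = 6·75, 426 = 6·71), every Z-linear combination of 450 and 426 is divisible by 6, so (450, 426) ⊆ (6). Therefore (450, 426) = (6), d = 6.

Final answer: (450, 426) = (6); d = 6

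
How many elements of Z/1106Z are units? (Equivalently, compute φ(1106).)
An element a ∈ Z/1106Z is a unit iff gcd(a, 1106) = 1, so the number of units is φ(1106). φ is multiplicative, with φ(p^e) = p^e − p^(e−1). Factorise 1106 = 2 · 7 · 79. Then
  φ(1106) = (2 − 1) · (7 − 1) · (79 − 1) = 1 · 6 · 78 = 468.

Final answer: Z/1106Z has φ(1106) = 468 units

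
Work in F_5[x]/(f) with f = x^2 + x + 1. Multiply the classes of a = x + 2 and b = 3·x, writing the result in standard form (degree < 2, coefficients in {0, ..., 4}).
Multiply as integer polynomials: a · b = 3·x^2 + 6·x. Reducing coefficients mod 5: a · b ≡ 3·x^2 + x. Now divide by f(x) = x^2 + x + 1 in F_5[x], eliminating the leading term at each step:
  leading term 3·x^2: subtract (3)·f(x) = 3·x^2 + 3·x + 3, leaving 3·x + 2 (coefficients mod 5)
The degree is now < 2, so this is the remainder. Hence a · b ≡ 3·x + 2 in F_5[x]/(f).

Final answer: a · b ≡ 3·x + 2 (mod f(x))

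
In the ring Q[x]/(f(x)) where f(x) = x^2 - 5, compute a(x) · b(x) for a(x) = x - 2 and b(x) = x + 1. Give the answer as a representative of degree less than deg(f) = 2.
First multiply in Q[x] without reducing: a · b = x^2 - x - 2. Now divide by f(x) = x^2 - 5, eliminating the leading term at each step:
  leading term x^2: subtract (1)·f(x) = x^2 - 5, leaving 3 - x
The degree is now < 2, so this is the remainder. Hence a · b ≡ 3 - x in Q[x]/(f).

Final answer: a · b ≡ 3 - x (mod f(x))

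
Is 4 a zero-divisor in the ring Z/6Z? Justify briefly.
gcd(4, 6) = 2 > 1, so 4 is not a unit in Z/6Z. In Z/nZ every nonzero non-unit is a zero-divisor: explicitly, take b = 6/gcd = 3 ≠ 0 (mod 6); then 4·3 = 12 = 2·6, i.e. 4·3 ≡ 0 (mod 6). So 4 is a zero-divisor.

Final answer: YES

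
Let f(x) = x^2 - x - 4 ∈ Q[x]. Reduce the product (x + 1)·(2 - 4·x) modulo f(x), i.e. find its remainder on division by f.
a · b ≡ -6·x - 14 (mod f(x))

First multiply in Q[x] without reducing: a · b = -4·x^2 - 2·x + 2. Now divide by f(x) = x^2 - x - 4, eliminating the leading term at each step:
  leading term -4·x^2: subtract (-4)·f(x) = -4·x^2 + 4·x + 16, leaving -6·x - 14
The degree is now < 2, so this is the remainder. Hence a · b ≡ -6·x - 14 in Q[x]/(f).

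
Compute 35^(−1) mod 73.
Apply the extended Euclidean algorithm to (73, 35), tracking rows (r, s, t) with s·73 + t·35 = r. Each division r_prev = q·r_cur + r_new produces the new row as (previous row) − q·(current row):
  row A: (73, 1, 0)   [1·73 + 0·35 = 73]
  row B: (35, 0, 1)   [0·73 + 1·35 = 35]
  73 = 2·35 + 3   → row C = row A − 2·row B = (3, 1, −2)   [check: 1·73 − 2·35 = 3]
  35 = 11·3 + 2   → row D = row B − 11·row C = (2, −11, 23)   [check: −11·73 + 23·35 = 2]
  3 = 1·2 + 1   → row E = row C − 1·row D = (1, 12, −25)   [check: 12·73 − 25·35 = 1]
  2 = 2·1 + 0   → remainder 0, stop. gcd = 1 (last nonzero row E).
The gcd is 1, so 35 is invertible mod 73. The last nonzero row gives 12·73 − 25·35 = 1, so t = −25. So 35^(−1) ≡ −25 ≡ 48 (mod 73). Verify: 35 · 48 = 1680 ≡ 1 (mod 73). ✓

Final answer: 35^(−1) ≡ 48 (mod 73)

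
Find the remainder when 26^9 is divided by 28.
Use repeated squaring. Binary(9) = 1001. Walk through the bits of the exponent 9 left-to-right: at each bit after the leading one, square the running value, then multiply by 26 if the bit is 1 (always reducing mod 28):
  bit 1 = 1 (leading): start with 26.
  bit 2 = 0: square 26^2 = 676 ≡ 4 (mod 28).
  bit 3 = 0: square 4^2 = 16 (mod 28).
  bit 4 = 1: square 16^2 = 256 ≡ 4; bit is 1, so multiply 4·26 = 104 ≡ 20 (mod 28).
Final value: 26^9 ≡ 20 (mod 28).

Final answer: 20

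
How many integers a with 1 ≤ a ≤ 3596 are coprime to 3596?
The number of a ∈ {1, ..., 3596} with gcd(a, 3596) = 1 is by definition Euler's totient φ(3596). φ is multiplicative, with φ(p^e) = p^e − p^(e−1). Factorise 3596 = 2^2 · 29 · 31. Then
  φ(3596) = (2^2 − 2^1) · (29 − 1) · (31 − 1) = 2 · 28 · 30 = 1680.
So there are 1680 such integers.

Final answer: 1680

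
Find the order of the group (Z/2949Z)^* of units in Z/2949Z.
|(Z/2949Z)^*| = 1964

(Z/2949Z)^* consists of the classes a with gcd(a, 2949) = 1, so its order is φ(2949). φ is multiplicative, with φ(p^e) = p^e − p^(e−1). Factorise 2949 = 3 · 983. Then
  φ(2949) = (3 − 1) · (983 − 1) = 2 · 982 = 1964.
Thus |(Z/2949Z)^*| = 1964.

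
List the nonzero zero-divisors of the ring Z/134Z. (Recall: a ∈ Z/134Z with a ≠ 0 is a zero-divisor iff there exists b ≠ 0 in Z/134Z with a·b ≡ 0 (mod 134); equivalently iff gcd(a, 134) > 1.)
An element a ∈ Z/134Z (with a ≠ 0) is a zero-divisor iff gcd(a, 134) > 1 (because a is a unit precisely when gcd(a, n) = 1, and in Z/nZ every nonzero, non-unit element is a zero-divisor). Scan a = 1, ..., 133 and keep those with gcd(a, 134) > 1:
  gcd(2, 134) = 2, gcd(4, 134) = 2, gcd(6, 134) = 2, gcd(8, 134) = 2, gcd(10, 134) = 2, gcd(12, 134) = 2, gcd(14, 134) = 2, gcd(16, 134) = 2, gcd(18, 134) = 2, gcd(20, 134) = 2, gcd(22, 134) = 2, gcd(24, 134) = 2, gcd(26, 134) = 2, gcd(28, 134) = 2, gcd(30, 134) = 2, gcd(32, 134) = 2, gcd(34, 134) = 2, gcd(36, 134) = 2, gcd(38, 134) = 2, gcd(40, 134) = 2, gcd(42, 134) = 2, gcd(44, 134) = 2, gcd(46, 134) = 2, gcd(48, 134) = 2, gcd(50, 134) = 2, gcd(52, 134) = 2, gcd(54, 134) = 2, gcd(56, 134) = 2, gcd(58, 134) = 2, gcd(60, 134) = 2, gcd(62, 134) = 2, gcd(64, 134) = 2, gcd(66, 134) = 2, gcd(67, 134) = 67, gcd(68, 134) = 2, gcd(70, 134) = 2, gcd(72, 134) = 2, gcd(74, 134) = 2, gcd(76, 134) = 2, gcd(78, 134) = 2, gcd(80, 134) = 2, gcd(82, 134) = 2, gcd(84, 134) = 2, gcd(86, 134) = 2, gcd(88, 134) = 2, gcd(90, 134) = 2, gcd(92, 134) = 2, gcd(94, 134) = 2, gcd(96, 134) = 2, gcd(98, 134) = 2, gcd(100, 134) = 2, gcd(102, 134) = 2, gcd(104, 134) = 2, gcd(106, 134) = 2, gcd(108, 134) = 2, gcd(110, 134) = 2, gcd(112, 134) = 2, gcd(114, 134) = 2, gcd(116, 134) = 2, gcd(118, 134) = 2, gcd(120, 134) = 2, gcd(122, 134) = 2, gcd(124, 134) = 2, gcd(126, 134) = 2, gcd(128, 134) = 2, gcd(130, 134) = 2, gcd(132, 134) = 2.
All other a ∈ {1, ..., 133} have gcd(a, 134) = 1 and are units. So the nonzero zero-divisors are exactly the 67 values of a appearing in this scan.

Final answer: nonzero zero-divisors of Z/134Z = {2, 4, 6, 8, 10, 12, 14, 16, 18, 20, 22, 24, 26, 28, 30, 32, 34, 36, 38, 40, 42, 44, 46, 48, 50, 52, 54, 56, 58, 60, 62, 64, 66, 67, 68, 70, 72, 74, 76, 78, 80, 82, 84, 86, 88, 90, 92, 94, 96, 98, 100, 102, 104, 106, 108, 110, 112, 114, 116, 118, 120, 122, 124, 126, 128, 130, 132}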